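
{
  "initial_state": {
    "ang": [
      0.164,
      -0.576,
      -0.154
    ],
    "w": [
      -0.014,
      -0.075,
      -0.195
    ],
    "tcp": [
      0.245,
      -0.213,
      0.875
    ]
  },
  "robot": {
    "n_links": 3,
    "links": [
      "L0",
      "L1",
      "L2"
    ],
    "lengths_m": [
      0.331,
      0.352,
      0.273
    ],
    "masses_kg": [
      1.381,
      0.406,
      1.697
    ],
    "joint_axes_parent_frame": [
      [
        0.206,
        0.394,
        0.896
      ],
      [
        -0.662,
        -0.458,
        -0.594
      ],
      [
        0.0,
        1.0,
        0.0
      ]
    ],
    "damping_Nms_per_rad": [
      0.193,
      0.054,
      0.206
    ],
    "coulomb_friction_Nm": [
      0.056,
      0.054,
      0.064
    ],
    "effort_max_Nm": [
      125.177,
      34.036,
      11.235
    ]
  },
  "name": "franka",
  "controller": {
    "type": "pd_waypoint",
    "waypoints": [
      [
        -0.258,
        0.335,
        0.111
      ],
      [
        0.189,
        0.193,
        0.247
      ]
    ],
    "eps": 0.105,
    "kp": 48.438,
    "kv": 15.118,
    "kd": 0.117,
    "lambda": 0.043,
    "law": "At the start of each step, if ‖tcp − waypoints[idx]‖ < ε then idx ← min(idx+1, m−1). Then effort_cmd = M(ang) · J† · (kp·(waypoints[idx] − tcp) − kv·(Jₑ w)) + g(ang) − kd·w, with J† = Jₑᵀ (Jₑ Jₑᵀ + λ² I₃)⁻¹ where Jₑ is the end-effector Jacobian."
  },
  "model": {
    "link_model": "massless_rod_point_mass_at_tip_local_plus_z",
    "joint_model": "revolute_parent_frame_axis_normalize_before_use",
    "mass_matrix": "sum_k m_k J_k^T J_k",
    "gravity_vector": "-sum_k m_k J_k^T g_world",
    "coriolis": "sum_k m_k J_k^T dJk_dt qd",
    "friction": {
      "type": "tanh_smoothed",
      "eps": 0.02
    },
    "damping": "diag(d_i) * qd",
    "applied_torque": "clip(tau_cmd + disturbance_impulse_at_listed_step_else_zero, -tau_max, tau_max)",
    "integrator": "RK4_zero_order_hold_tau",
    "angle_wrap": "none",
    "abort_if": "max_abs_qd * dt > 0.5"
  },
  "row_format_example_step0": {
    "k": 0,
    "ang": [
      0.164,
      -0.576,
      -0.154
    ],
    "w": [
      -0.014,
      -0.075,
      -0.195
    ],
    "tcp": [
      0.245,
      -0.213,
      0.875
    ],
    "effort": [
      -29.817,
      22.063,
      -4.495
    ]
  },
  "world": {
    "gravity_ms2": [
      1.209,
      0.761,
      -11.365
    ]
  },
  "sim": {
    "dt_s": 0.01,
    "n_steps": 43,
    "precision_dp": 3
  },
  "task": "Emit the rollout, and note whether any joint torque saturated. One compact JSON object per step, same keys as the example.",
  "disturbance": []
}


{"k":1,"ang":[0.154,-0.581,-0.143],"w":[-2.007,-0.873,2.377],"tcp":[0.244,-0.213,0.875],"effort":[-28.669,20.519,-4.216]}
{"k":2,"ang":[0.124,-0.593,-0.107],"w":[-3.794,-1.567,4.681],"tcp":[0.242,-0.212,0.875],"effort":[-29.111,19.553,-3.778]}
{"k":3,"ang":[0.077,-0.612,-0.048],"w":[-5.584,-2.225,7.048],"tcp":[0.239,-0.211,0.875],"effort":[-28.933,18.483,-3.139]}
{"k":4,"ang":[0.013,-0.637,0.034],"w":[-7.203,-2.732,9.277],"tcp":[0.234,-0.209,0.873],"effort":[-26.215,16.655,-2.242]}
{"k":5,"ang":[-0.065,-0.666,0.135],"w":[-8.306,-2.926,10.88],"tcp":[0.227,-0.205,0.869],"effort":[-21.25,14.132,-1.212]}
{"k":6,"ang":[-0.15,-0.695,0.248],"w":[-8.777,-2.796,11.644],"tcp":[0.218,-0.2,0.863],"effort":[-15.876,11.538,-0.301]}
{"k":7,"ang":[-0.238,-0.721,0.365],"w":[-8.784,-2.468,11.769],"tcp":[0.208,-0.195,0.855],"effort":[-11.316,9.313,0.323]}
{"k":8,"ang":[-0.325,-0.744,0.482],"w":[-8.545,-2.059,11.548],"tcp":[0.196,-0.188,0.845],"effort":[-7.82,7.553,0.633]}
{"k":9,"ang":[-0.409,-0.762,0.595],"w":[-8.2,-1.632,11.18],"tcp":[0.183,-0.18,0.833],"effort":[-5.225,6.197,0.677]}
{"k":10,"ang":[-0.489,-0.776,0.705],"w":[-7.82,-1.213,10.767],"tcp":[0.17,-0.172,0.821],"effort":[-3.304,5.153,0.52]}
{"k":11,"ang":[-0.565,-0.786,0.81],"w":[-7.437,-0.812,10.353],"tcp":[0.156,-0.163,0.807],"effort":[-1.868,4.341,0.222]}
{"k":12,"ang":[-0.637,-0.793,0.912],"w":[-7.064,-0.429,9.955],"tcp":[0.143,-0.153,0.793],"effort":[-0.777,3.703,-0.169]}
{"k":13,"ang":[-0.706,-0.795,1.009],"w":[-6.705,-0.066,9.577],"tcp":[0.129,-0.143,0.779],"effort":[0.069,3.193,-0.616]}
{"k":14,"ang":[-0.771,-0.794,1.103],"w":[-6.371,0.259,9.215],"tcp":[0.115,-0.133,0.764],"effort":[0.738,2.792,-1.09]}
{"k":15,"ang":[-0.833,-0.79,1.193],"w":[-6.058,0.555,8.87],"tcp":[0.101,-0.123,0.749],"effort":[1.278,2.464,-1.571]}
{"k":16,"ang":[-0.893,-0.783,1.28],"w":[-5.767,0.819,8.538],"tcp":[0.088,-0.112,0.733],"effort":[1.725,2.186,-2.043]}
{"k":17,"ang":[-0.949,-0.774,1.364],"w":[-5.499,1.045,8.216],"tcp":[0.075,-0.102,0.718],"effort":[2.102,1.947,-2.496]}
{"k":18,"ang":[-1.003,-0.762,1.445],"w":[-5.257,1.228,7.903],"tcp":[0.062,-0.091,0.702],"effort":[2.427,1.734,-2.922]}
{"k":19,"ang":[-1.054,-0.75,1.522],"w":[-5.042,1.365,7.595],"tcp":[0.05,-0.08,0.686],"effort":[2.709,1.539,-3.314]}
{"k":20,"ang":[-1.104,-0.735,1.596],"w":[-4.857,1.452,7.291],"tcp":[0.038,-0.07,0.671],"effort":[2.956,1.357,-3.671]}
{"k":21,"ang":[-1.151,-0.721,1.668],"w":[-4.702,1.49,6.991],"tcp":[0.026,-0.059,0.655],"effort":[3.171,1.181,-3.991]}
{"k":22,"ang":[-1.198,-0.706,1.736],"w":[-4.577,1.48,6.693],"tcp":[0.015,-0.048,0.64],"effort":[3.357,1.01,-4.274]}
{"k":23,"ang":[-1.243,-0.691,1.802],"w":[-4.481,1.424,6.398],"tcp":[0.004,-0.037,0.625],"effort":[3.515,0.842,-4.521]}
{"k":24,"ang":[-1.288,-0.678,1.864],"w":[-4.415,1.327,6.106],"tcp":[-0.007,-0.027,0.61],"effort":[3.645,0.679,-4.736]}
{"k":25,"ang":[-1.331,-0.665,1.924],"w":[-4.375,1.193,5.816],"tcp":[-0.017,-0.016,0.595],"effort":[3.75,0.525,-4.921]}
{"k":26,"ang":[-1.375,-0.654,1.98],"w":[-4.361,1.028,5.529],"tcp":[-0.026,-0.005,0.581],"effort":[3.833,0.385,-5.08]}
{"k":27,"ang":[-1.419,-0.645,2.034],"w":[-4.368,0.842,5.246],"tcp":[-0.035,0.006,0.567],"effort":[3.9,0.264,-5.217]}
{"k":28,"ang":[-1.463,-0.637,2.085],"w":[-4.391,0.646,4.967],"tcp":[-0.043,0.017,0.553],"effort":[3.958,0.166,-5.337]}
{"k":29,"ang":[-1.507,-0.632,2.134],"w":[-4.423,0.453,4.696],"tcp":[-0.05,0.028,0.54],"effort":[4.015,0.093,-5.443]}
{"k":30,"ang":[-1.551,-0.628,2.179],"w":[-4.454,0.279,4.434],"tcp":[-0.057,0.04,0.527],"effort":[4.08,0.046,-5.537]}
{"k":31,"ang":[-1.596,-0.626,2.222],"w":[-4.476,0.139,4.184],"tcp":[-0.063,0.051,0.515],"effort":[4.162,0.021,-5.624]}
{"k":32,"ang":[-1.641,-0.625,2.263],"w":[-4.479,0.046,3.948],"tcp":[-0.068,0.062,0.503],"effort":[4.266,0.011,-5.704]}
{"k":33,"ang":[-1.685,-0.625,2.301],"w":[-4.453,0.016,3.73],"tcp":[-0.073,0.073,0.492],"effort":[4.398,0.008,-5.779]}
{"k":34,"ang":[-1.729,-0.625,2.338],"w":[-4.397,0.046,3.529],"tcp":[-0.077,0.084,0.48],"effort":[4.56,0.005,-5.848]}
{"k":35,"ang":[-1.773,-0.624,2.372],"w":[-4.306,0.135,3.346],"tcp":[-0.08,0.095,0.47],"effort":[4.749,-0.004,-5.912]}
{"k":36,"ang":[-1.815,-0.622,2.405],"w":[-4.178,0.284,3.181],"tcp":[-0.083,0.106,0.46],"effort":[4.966,-0.028,-5.97]}
{"k":37,"ang":[-1.856,-0.618,2.436],"w":[-4.012,0.485,3.034],"tcp":[-0.085,0.117,0.45],"effort":[5.204,-0.069,-6.021]}
{"k":38,"ang":[-1.895,-0.612,2.465],"w":[-3.812,0.728,2.904],"tcp":[-0.087,0.127,0.44],"effort":[5.461,-0.132,-6.066]}
{"k":39,"ang":[-1.932,-0.603,2.494],"w":[-3.579,1.001,2.79],"tcp":[-0.087,0.137,0.431],"effort":[5.729,-0.216,-6.103]}
{"k":40,"ang":[-1.967,-0.592,2.521],"w":[-3.318,1.291,2.691],"tcp":[-0.088,0.147,0.423],"effort":[6.005,-0.319,-6.132]}
{"k":41,"ang":[-1.999,-0.577,2.548],"w":[-3.033,1.586,2.606],"tcp":[-0.088,0.157,0.415],"effort":[6.282,-0.441,-6.152]}
{"k":42,"ang":[-2.027,-0.56,2.573],"w":[-2.729,1.874,2.534],"tcp":[-0.087,0.166,0.407],"effort":[6.556,-0.578,-6.163]}
{"k":43,"ang":[-2.053,-0.54,2.598],"w":[-2.407,2.146,2.477],"tcp":[-0.086,0.175,0.4]}
{"summary": "any joint saturated: no"}


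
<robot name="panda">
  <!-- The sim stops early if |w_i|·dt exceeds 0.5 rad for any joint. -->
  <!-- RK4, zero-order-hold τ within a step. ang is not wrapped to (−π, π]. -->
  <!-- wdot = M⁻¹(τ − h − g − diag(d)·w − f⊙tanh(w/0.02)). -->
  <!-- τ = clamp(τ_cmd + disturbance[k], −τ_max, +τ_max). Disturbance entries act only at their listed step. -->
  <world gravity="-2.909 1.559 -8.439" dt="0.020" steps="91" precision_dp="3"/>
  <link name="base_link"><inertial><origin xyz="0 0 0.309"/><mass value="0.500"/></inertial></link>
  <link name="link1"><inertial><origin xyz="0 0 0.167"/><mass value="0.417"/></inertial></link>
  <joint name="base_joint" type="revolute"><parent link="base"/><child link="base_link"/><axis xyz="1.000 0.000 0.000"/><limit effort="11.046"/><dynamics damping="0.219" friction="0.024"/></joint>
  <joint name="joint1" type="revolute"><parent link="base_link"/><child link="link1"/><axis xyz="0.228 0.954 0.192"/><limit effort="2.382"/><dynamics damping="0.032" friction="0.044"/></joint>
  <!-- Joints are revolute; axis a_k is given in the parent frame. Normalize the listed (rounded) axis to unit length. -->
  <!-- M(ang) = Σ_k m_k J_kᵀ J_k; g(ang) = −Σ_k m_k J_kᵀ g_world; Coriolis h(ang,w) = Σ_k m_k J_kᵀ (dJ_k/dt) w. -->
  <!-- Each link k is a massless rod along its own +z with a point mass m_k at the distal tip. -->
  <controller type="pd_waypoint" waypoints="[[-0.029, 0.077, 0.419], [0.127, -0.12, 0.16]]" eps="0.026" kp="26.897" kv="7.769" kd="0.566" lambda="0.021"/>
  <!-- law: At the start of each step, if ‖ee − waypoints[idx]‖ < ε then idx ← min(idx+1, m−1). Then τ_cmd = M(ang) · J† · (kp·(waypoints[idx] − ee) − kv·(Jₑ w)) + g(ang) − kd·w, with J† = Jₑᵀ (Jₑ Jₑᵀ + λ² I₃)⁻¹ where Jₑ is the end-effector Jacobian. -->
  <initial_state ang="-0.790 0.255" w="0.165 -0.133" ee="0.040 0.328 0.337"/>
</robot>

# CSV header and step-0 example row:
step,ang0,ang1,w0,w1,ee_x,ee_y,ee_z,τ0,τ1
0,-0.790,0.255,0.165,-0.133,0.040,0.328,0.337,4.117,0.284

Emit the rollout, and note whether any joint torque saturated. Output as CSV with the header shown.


step,ang0,ang1,w0,w1,ee_x,ee_y,ee_z,τ0,τ1
1,-0.785,0.254,0.383,-0.015,0.040,0.327,0.339,3.726,0.196
2,-0.775,0.253,0.548,-0.032,0.040,0.323,0.342,3.413,0.196
3,-0.763,0.253,0.664,-0.021,0.040,0.319,0.346,3.164,0.180
4,-0.749,0.252,0.746,-0.023,0.040,0.314,0.351,2.963,0.172
5,-0.734,0.252,0.801,-0.022,0.040,0.309,0.356,2.799,0.163
6,-0.717,0.251,0.835,-0.023,0.040,0.303,0.361,2.664,0.155
7,-0.700,0.251,0.854,-0.023,0.040,0.297,0.366,2.551,0.148
8,-0.683,0.250,0.861,-0.024,0.040,0.291,0.371,2.455,0.142
9,-0.666,0.250,0.859,-0.025,0.040,0.284,0.376,2.373,0.137
10,-0.649,0.249,0.851,-0.026,0.040,0.278,0.380,2.301,0.132
11,-0.632,0.249,0.837,-0.027,0.039,0.271,0.385,2.237,0.127
12,-0.615,0.248,0.820,-0.029,0.039,0.265,0.390,2.180,0.123
13,-0.599,0.248,0.800,-0.030,0.039,0.259,0.394,2.128,0.119
14,-0.583,0.247,0.778,-0.032,0.039,0.253,0.398,2.081,0.115
15,-0.568,0.246,0.755,-0.033,0.039,0.246,0.402,2.037,0.112
16,-0.553,0.246,0.731,-0.035,0.039,0.240,0.405,1.996,0.109
17,-0.539,0.245,0.707,-0.036,0.039,0.235,0.409,1.958,0.106
18,-0.525,0.244,0.683,-0.038,0.039,0.229,0.412,1.922,0.104
19,-0.512,0.243,0.659,-0.039,0.039,0.223,0.415,1.887,0.102
20,-0.499,0.243,0.635,-0.041,0.039,0.218,0.418,1.855,0.100
21,-0.486,0.242,0.612,-0.042,0.038,0.213,0.421,1.824,0.098
22,-0.474,0.241,0.589,-0.043,0.038,0.208,0.423,1.795,0.096
23,-0.463,0.240,0.566,-0.045,0.038,0.203,0.425,1.767,0.094
24,-0.452,0.239,0.544,-0.046,0.038,0.198,0.428,1.740,0.093
25,-0.441,0.238,0.523,-0.047,0.038,0.194,0.430,1.714,0.092
26,-0.431,0.237,0.502,-0.048,0.038,0.189,0.432,1.690,0.091
27,-0.421,0.236,0.482,-0.049,0.038,0.185,0.434,1.666,0.090
28,-0.411,0.235,0.463,-0.050,0.037,0.181,0.435,1.644,0.089
29,-0.402,0.234,0.444,-0.051,0.037,0.177,0.437,1.622,0.088
30,-0.394,0.233,0.426,-0.052,0.037,0.174,0.439,1.601,0.087
31,-0.385,0.232,0.409,-0.053,0.037,0.170,0.440,1.581,0.086
32,-0.377,0.231,0.392,-0.054,0.037,0.166,0.441,1.562,0.086
33,-0.370,0.230,0.376,-0.055,0.037,0.163,0.443,1.543,0.085
34,-0.362,0.229,0.361,-0.055,0.036,0.160,0.444,1.526,0.085
35,-0.355,0.228,0.346,-0.056,0.036,0.157,0.445,1.509,0.085
36,-0.348,0.227,0.331,-0.056,0.036,0.154,0.446,1.493,0.084
37,-0.342,0.226,0.318,-0.057,0.036,0.151,0.447,1.477,0.084
38,-0.336,0.224,0.304,-0.057,0.036,0.148,0.448,1.462,0.084
39,-0.330,0.223,0.292,-0.058,0.035,0.146,0.449,1.448,0.084
40,-0.324,0.222,0.280,-0.058,0.035,0.143,0.450,1.434,0.084
41,-0.319,0.221,0.268,-0.059,0.035,0.141,0.451,1.421,0.084
42,-0.313,0.220,0.257,-0.059,0.035,0.138,0.451,1.408,0.084
43,-0.308,0.219,0.246,-0.059,0.035,0.136,0.452,1.396,0.084
44,-0.303,0.217,0.236,-0.060,0.035,0.134,0.453,1.384,0.084
45,-0.299,0.216,0.226,-0.060,0.034,0.132,0.454,1.373,0.084
46,-0.294,0.215,0.216,-0.060,0.034,0.130,0.454,1.362,0.084
47,-0.290,0.214,0.207,-0.060,0.034,0.128,0.455,1.352,0.084
48,-0.286,0.213,0.199,-0.060,0.034,0.126,0.455,1.342,0.084
49,-0.282,0.211,0.190,-0.061,0.034,0.125,0.456,1.333,0.084
50,-0.279,0.210,0.182,-0.061,0.033,0.123,0.456,1.324,0.085
51,-0.275,0.209,0.175,-0.061,0.033,0.121,0.457,1.315,0.085
52,-0.272,0.208,0.167,-0.061,0.033,0.120,0.457,1.307,0.085
53,-0.268,0.206,0.160,-0.061,0.033,0.118,0.458,1.299,0.086
54,-0.265,0.205,0.153,-0.061,0.033,0.117,0.458,1.291,0.086
55,-0.262,0.204,0.147,-0.061,0.032,0.116,0.458,1.284,0.086
56,-0.259,0.203,0.141,-0.061,0.032,0.114,0.459,1.277,0.087
57,-0.256,0.202,0.135,-0.061,0.032,0.113,0.459,1.270,0.087
58,-0.254,0.200,0.129,-0.061,0.032,0.112,0.459,1.264,0.088
59,-0.251,0.199,0.124,-0.061,0.032,0.111,0.460,1.257,0.088
60,-0.249,0.198,0.119,-0.061,0.031,0.110,0.460,1.251,0.088
61,-0.247,0.197,0.114,-0.061,0.031,0.109,0.460,1.246,0.089
62,-0.244,0.196,0.109,-0.061,0.031,0.108,0.461,1.240,0.089
63,-0.242,0.194,0.104,-0.061,0.031,0.107,0.461,1.235,0.090
64,-0.240,0.193,0.100,-0.061,0.031,0.106,0.461,1.230,0.090
65,-0.238,0.192,0.096,-0.061,0.031,0.105,0.461,1.225,0.091
66,-0.236,0.191,0.092,-0.060,0.030,0.104,0.461,1.221,0.091
67,-0.235,0.189,0.088,-0.060,0.030,0.103,0.462,1.217,0.092
68,-0.233,0.188,0.085,-0.060,0.030,0.103,0.462,1.212,0.092
69,-0.231,0.187,0.081,-0.060,0.030,0.102,0.462,1.208,0.093
70,-0.230,0.186,0.078,-0.060,0.030,0.101,0.462,1.204,0.093
71,-0.228,0.185,0.074,-0.060,0.029,0.101,0.462,1.201,0.094
72,-0.227,0.184,0.071,-0.060,0.029,0.100,0.463,1.197,0.095
73,-0.225,0.182,0.069,-0.059,0.029,0.099,0.463,1.194,0.095
74,-0.224,0.181,0.066,-0.059,0.029,0.099,0.463,1.191,0.096
75,-0.223,0.180,0.063,-0.059,0.029,0.098,0.463,1.188,0.096
76,-0.221,0.179,0.060,-0.059,0.028,0.098,0.463,1.185,0.097
77,-0.220,0.178,0.058,-0.059,0.028,0.097,0.463,1.182,0.097
78,-0.219,0.176,0.056,-0.058,0.028,0.097,0.464,1.179,0.098
79,-0.218,0.175,0.053,-0.058,0.028,0.096,0.464,1.176,0.099
80,-0.217,0.174,0.051,-0.058,0.028,0.096,0.464,1.174,0.099
81,-0.216,0.173,0.049,-0.058,0.028,0.095,0.464,1.171,0.100
82,-0.215,0.172,0.047,-0.058,0.027,0.095,0.464,1.169,0.100
83,-0.214,0.171,0.045,-0.057,0.027,0.095,0.464,1.167,0.101
84,-0.213,0.170,0.044,-0.057,0.027,0.094,0.464,1.165,0.101
85,-0.212,0.168,0.042,-0.057,0.027,0.094,0.464,1.162,0.102
86,-0.211,0.167,0.040,-0.057,0.027,0.094,0.464,1.160,0.103
87,-0.211,0.166,0.039,-0.057,0.026,0.093,0.465,1.158,0.103
88,-0.210,0.165,0.037,-0.056,0.026,0.093,0.465,1.157,0.104
89,-0.209,0.164,0.036,-0.056,0.026,0.093,0.465,1.155,0.104
90,-0.208,0.163,0.035,-0.056,0.026,0.092,0.465,1.153,0.105
91,-0.208,0.162,0.033,-0.056,0.026,0.092,0.465,,
# any joint saturated: no


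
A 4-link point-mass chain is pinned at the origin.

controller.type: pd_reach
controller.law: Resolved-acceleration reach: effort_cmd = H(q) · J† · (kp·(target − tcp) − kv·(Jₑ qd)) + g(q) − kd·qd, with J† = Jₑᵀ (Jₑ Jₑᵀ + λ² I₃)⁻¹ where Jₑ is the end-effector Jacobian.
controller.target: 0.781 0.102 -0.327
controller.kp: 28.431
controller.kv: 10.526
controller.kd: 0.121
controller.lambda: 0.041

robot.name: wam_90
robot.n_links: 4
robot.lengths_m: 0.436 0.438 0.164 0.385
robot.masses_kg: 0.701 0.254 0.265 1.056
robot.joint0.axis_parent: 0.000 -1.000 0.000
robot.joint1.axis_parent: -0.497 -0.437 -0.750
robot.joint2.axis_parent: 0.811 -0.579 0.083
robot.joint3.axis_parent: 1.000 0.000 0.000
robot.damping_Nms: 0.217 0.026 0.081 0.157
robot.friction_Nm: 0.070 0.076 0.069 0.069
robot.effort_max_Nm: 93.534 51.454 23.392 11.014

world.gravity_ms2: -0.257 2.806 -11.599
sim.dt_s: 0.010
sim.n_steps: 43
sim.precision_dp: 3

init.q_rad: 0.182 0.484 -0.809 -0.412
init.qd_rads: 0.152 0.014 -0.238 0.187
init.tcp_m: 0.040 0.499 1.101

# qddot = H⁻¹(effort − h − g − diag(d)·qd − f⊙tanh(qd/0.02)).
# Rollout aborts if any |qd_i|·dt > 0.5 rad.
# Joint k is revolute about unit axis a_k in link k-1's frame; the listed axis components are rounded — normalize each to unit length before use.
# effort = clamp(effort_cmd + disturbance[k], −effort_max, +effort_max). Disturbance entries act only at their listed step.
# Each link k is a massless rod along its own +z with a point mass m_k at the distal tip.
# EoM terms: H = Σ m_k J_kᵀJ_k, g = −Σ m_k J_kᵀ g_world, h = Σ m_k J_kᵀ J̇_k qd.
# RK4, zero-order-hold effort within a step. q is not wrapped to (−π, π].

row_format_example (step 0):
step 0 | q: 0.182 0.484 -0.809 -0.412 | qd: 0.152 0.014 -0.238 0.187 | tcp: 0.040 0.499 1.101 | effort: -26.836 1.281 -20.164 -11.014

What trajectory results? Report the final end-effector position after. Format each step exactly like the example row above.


step 1 | q: 0.184 0.480 -0.817 -0.411 | qd: 0.307 -0.741 -1.433 0.042 | tcp: 0.041 0.498 1.099 | effort: -24.273 0.931 -17.460 -9.580
step 2 | q: 0.188 0.470 -0.837 -0.411 | qd: 0.421 -1.389 -2.437 -0.096 | tcp: 0.043 0.497 1.093 | effort: -22.295 0.635 -15.044 -7.977
step 3 | q: 0.193 0.453 -0.865 -0.412 | qd: 0.497 -1.928 -3.326 -0.122 | tcp: 0.047 0.494 1.084 | effort: -20.644 0.426 -12.845 -6.495
step 4 | q: 0.198 0.432 -0.903 -0.413 | qd: 0.533 -2.356 -4.105 -0.037 | tcp: 0.052 0.492 1.072 | effort: -19.162 0.301 -10.817 -5.121
step 5 | q: 0.203 0.407 -0.947 -0.413 | qd: 0.527 -2.672 -4.753 0.107 | tcp: 0.059 0.488 1.057 | effort: -17.742 0.254 -8.929 -3.833
step 6 | q: 0.208 0.379 -0.997 -0.411 | qd: 0.486 -2.862 -5.286 0.309 | tcp: 0.067 0.485 1.039 | effort: -16.230 0.298 -7.155 -2.639
step 7 | q: 0.213 0.350 -1.052 -0.407 | qd: 0.416 -2.914 -5.698 0.531 | tcp: 0.076 0.481 1.020 | effort: -14.544 0.429 -5.485 -1.539
step 8 | q: 0.216 0.321 -1.111 -0.400 | qd: 0.322 -2.809 -5.974 0.718 | tcp: 0.085 0.477 0.999 | effort: -12.690 0.626 -3.919 -0.531
step 9 | q: 0.219 0.295 -1.171 -0.393 | qd: 0.209 -2.536 -6.101 0.817 | tcp: 0.095 0.472 0.976 | effort: -10.786 0.847 -2.462 0.389
step 10 | q: 0.221 0.271 -1.232 -0.385 | qd: 0.083 -2.098 -6.070 0.779 | tcp: 0.106 0.468 0.952 | effort: -9.041 1.028 -1.123 1.223
step 11 | q: 0.221 0.253 -1.292 -0.378 | qd: -0.054 -1.521 -5.889 0.578 | tcp: 0.116 0.463 0.927 | effort: -7.669 1.113 0.093 1.974
step 12 | q: 0.219 0.241 -1.349 -0.374 | qd: -0.198 -0.853 -5.581 0.220 | tcp: 0.128 0.458 0.901 | effort: -6.789 1.076 1.183 2.642
step 13 | q: 0.217 0.236 -1.403 -0.374 | qd: -0.348 -0.171 -5.202 -0.234 | tcp: 0.139 0.453 0.874 | effort: -6.401 0.918 2.156 3.217
step 14 | q: 0.212 0.238 -1.453 -0.378 | qd: -0.504 0.433 -4.810 -0.709 | tcp: 0.151 0.446 0.847 | effort: -6.443 0.671 3.021 3.703
step 15 | q: 0.207 0.245 -1.499 -0.388 | qd: -0.672 0.956 -4.409 -1.192 | tcp: 0.163 0.439 0.819 | effort: -6.706 0.376 3.791 4.114
step 16 | q: 0.199 0.256 -1.541 -0.402 | qd: -0.852 1.379 -4.031 -1.632 | tcp: 0.174 0.432 0.791 | effort: -7.061 0.059 4.474 4.451
step 17 | q: 0.189 0.272 -1.580 -0.420 | qd: -1.042 1.691 -3.702 -1.985 | tcp: 0.186 0.423 0.763 | effort: -7.420 -0.260 5.079 4.715
step 18 | q: 0.178 0.290 -1.616 -0.441 | qd: -1.243 1.895 -3.436 -2.229 | tcp: 0.198 0.413 0.736 | effort: -7.714 -0.568 5.608 4.908
step 19 | q: 0.165 0.309 -1.649 -0.464 | qd: -1.454 2.001 -3.236 -2.357 | tcp: 0.209 0.403 0.708 | effort: -7.895 -0.854 6.062 5.032
step 20 | q: 0.149 0.330 -1.680 -0.488 | qd: -1.671 2.026 -3.096 -2.373 | tcp: 0.220 0.392 0.681 | effort: -7.932 -1.113 6.439 5.089
step 21 | q: 0.131 0.350 -1.711 -0.512 | qd: -1.895 1.989 -3.007 -2.293 | tcp: 0.232 0.381 0.655 | effort: -7.804 -1.340 6.739 5.084
step 22 | q: 0.111 0.369 -1.741 -0.534 | qd: -2.121 1.905 -2.955 -2.137 | tcp: 0.243 0.369 0.629 | effort: -7.504 -1.533 6.959 5.019
step 23 | q: 0.089 0.388 -1.770 -0.554 | qd: -2.347 1.792 -2.925 -1.926 | tcp: 0.253 0.357 0.604 | effort: -7.033 -1.692 7.097 4.900
step 24 | q: 0.064 0.405 -1.799 -0.572 | qd: -2.570 1.660 -2.905 -1.679 | tcp: 0.264 0.345 0.579 | effort: -6.400 -1.818 7.154 4.731
step 25 | q: 0.037 0.421 -1.828 -0.588 | qd: -2.786 1.521 -2.884 -1.414 | tcp: 0.275 0.333 0.556 | effort: -5.617 -1.912 7.131 4.519
step 26 | q: 0.008 0.435 -1.857 -0.601 | qd: -2.994 1.381 -2.855 -1.144 | tcp: 0.286 0.321 0.532 | effort: -4.697 -1.977 7.031 4.267
step 27 | q: -0.023 0.449 -1.885 -0.611 | qd: -3.189 1.245 -2.812 -0.879 | tcp: 0.296 0.309 0.510 | effort: -3.657 -2.016 6.859 3.983
step 28 | q: -0.055 0.460 -1.913 -0.618 | qd: -3.370 1.115 -2.752 -0.625 | tcp: 0.307 0.298 0.488 | effort: -2.510 -2.031 6.619 3.671
step 29 | q: -0.090 0.471 -1.940 -0.623 | qd: -3.534 0.994 -2.675 -0.387 | tcp: 0.318 0.287 0.466 | effort: -1.271 -2.025 6.318 3.337
step 30 | q: -0.126 0.480 -1.966 -0.626 | qd: -3.678 0.882 -2.580 -0.166 | tcp: 0.328 0.277 0.445 | effort: 0.045 -2.002 5.963 2.985
step 31 | q: -0.163 0.489 -1.991 -0.627 | qd: -3.803 0.788 -2.460 0.022 | tcp: 0.339 0.267 0.425 | effort: 1.427 -1.962 5.560 2.626
step 32 | q: -0.202 0.496 -2.015 -0.626 | qd: -3.909 0.741 -2.290 0.131 | tcp: 0.350 0.258 0.404 | effort: 2.866 -1.901 5.116 2.276
step 33 | q: -0.241 0.504 -2.037 -0.624 | qd: -3.990 0.695 -2.120 0.241 | tcp: 0.360 0.250 0.385 | effort: 4.332 -1.835 4.640 1.916
step 34 | q: -0.282 0.510 -2.058 -0.621 | qd: -4.048 0.652 -1.951 0.350 | tcp: 0.371 0.242 0.365 | effort: 5.811 -1.764 4.141 1.553
step 35 | q: -0.322 0.517 -2.076 -0.617 | qd: -4.081 0.614 -1.783 0.454 | tcp: 0.382 0.235 0.346 | effort: 7.288 -1.691 3.626 1.190
step 36 | q: -0.363 0.523 -2.093 -0.612 | qd: -4.090 0.582 -1.616 0.552 | tcp: 0.392 0.228 0.327 | effort: 8.749 -1.616 3.103 0.833
step 37 | q: -0.404 0.528 -2.109 -0.606 | qd: -4.077 0.557 -1.450 0.643 | tcp: 0.403 0.223 0.308 | effort: 10.176 -1.542 2.579 0.486
step 38 | q: -0.445 0.534 -2.122 -0.599 | qd: -4.043 0.541 -1.288 0.727 | tcp: 0.413 0.217 0.289 | effort: 11.552 -1.468 2.061 0.151
step 39 | q: -0.485 0.539 -2.134 -0.592 | qd: -3.989 0.534 -1.129 0.802 | tcp: 0.423 0.213 0.270 | effort: 12.862 -1.397 1.554 -0.168
step 40 | q: -0.524 0.545 -2.145 -0.583 | qd: -3.917 0.535 -0.975 0.870 | tcp: 0.434 0.209 0.252 | effort: 14.092 -1.330 1.066 -0.467
step 41 | q: -0.563 0.550 -2.154 -0.574 | qd: -3.829 0.545 -0.827 0.929 | tcp: 0.444 0.205 0.233 | effort: 15.229 -1.266 0.600 -0.746
step 42 | q: -0.601 0.556 -2.161 -0.565 | qd: -3.728 0.563 -0.686 0.979 | tcp: 0.453 0.202 0.215 | effort: 16.265 -1.208 0.159 -1.002
step 43 | q: -0.637 0.561 -2.168 -0.555 | qd: -3.615 0.589 -0.552 1.022 | tcp: 0.463 0.199 0.197
final tcp position (m): 0.463 0.199 0.197


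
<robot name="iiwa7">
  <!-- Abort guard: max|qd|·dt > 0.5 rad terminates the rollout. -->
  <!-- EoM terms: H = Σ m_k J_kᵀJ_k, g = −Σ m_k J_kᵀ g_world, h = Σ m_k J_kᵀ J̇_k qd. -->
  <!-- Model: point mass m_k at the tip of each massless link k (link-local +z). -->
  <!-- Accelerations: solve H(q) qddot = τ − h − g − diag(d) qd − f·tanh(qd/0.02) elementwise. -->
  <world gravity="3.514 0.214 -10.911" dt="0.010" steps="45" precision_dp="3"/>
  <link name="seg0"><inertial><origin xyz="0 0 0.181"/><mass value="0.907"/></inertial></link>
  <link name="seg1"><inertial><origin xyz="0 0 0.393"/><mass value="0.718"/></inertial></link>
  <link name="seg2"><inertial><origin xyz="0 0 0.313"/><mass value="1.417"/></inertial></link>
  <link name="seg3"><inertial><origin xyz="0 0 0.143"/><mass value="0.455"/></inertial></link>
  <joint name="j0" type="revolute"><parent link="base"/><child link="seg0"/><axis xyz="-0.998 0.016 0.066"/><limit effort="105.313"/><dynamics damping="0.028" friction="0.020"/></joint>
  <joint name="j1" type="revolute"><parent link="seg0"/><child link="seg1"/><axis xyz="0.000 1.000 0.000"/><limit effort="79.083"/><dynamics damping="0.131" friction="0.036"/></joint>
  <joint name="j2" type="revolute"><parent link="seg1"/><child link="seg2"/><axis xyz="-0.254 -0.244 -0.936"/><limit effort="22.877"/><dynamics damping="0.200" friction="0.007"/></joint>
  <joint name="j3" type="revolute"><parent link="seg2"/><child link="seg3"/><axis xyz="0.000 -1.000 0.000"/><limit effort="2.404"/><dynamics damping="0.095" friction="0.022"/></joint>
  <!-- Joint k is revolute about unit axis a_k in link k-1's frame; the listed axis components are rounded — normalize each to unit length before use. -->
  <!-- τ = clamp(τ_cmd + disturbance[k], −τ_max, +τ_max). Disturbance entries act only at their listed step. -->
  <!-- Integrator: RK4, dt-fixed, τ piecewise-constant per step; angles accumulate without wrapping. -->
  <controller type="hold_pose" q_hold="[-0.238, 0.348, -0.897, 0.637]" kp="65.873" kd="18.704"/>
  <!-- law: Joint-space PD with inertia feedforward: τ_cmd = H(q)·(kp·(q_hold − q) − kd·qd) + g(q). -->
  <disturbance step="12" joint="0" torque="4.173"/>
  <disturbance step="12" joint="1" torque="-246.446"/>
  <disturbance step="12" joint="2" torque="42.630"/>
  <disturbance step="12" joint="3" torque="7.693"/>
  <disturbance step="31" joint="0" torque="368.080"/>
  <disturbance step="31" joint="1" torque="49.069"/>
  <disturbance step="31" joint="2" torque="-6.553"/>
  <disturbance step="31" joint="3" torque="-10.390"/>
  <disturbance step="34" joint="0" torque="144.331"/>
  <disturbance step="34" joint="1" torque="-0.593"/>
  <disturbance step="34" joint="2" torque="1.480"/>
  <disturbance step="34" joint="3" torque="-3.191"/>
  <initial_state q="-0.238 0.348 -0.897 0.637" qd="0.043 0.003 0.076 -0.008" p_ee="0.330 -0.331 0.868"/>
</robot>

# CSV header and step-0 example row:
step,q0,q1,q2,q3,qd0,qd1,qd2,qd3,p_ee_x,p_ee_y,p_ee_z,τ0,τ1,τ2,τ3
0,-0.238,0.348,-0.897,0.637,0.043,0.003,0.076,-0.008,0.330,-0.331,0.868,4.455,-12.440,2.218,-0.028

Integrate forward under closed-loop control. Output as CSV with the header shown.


step,q0,q1,q2,q3,qd0,qd1,qd2,qd3,p_ee_x,p_ee_y,p_ee_z,τ0,τ1,τ2,τ3
1,-0.238,0.348,-0.896,0.637,0.035,-0.002,0.036,-0.001,0.330,-0.331,0.869,4.656,-12.470,2.230,-0.032
2,-0.237,0.348,-0.896,0.637,0.028,-0.004,0.016,0.000,0.330,-0.330,0.869,4.827,-12.498,2.239,-0.034
3,-0.237,0.348,-0.896,0.637,0.023,-0.004,0.007,0.000,0.330,-0.330,0.869,4.973,-12.521,2.245,-0.037
4,-0.237,0.348,-0.896,0.637,0.018,-0.003,0.003,0.000,0.330,-0.330,0.869,5.097,-12.541,2.251,-0.039
5,-0.237,0.348,-0.896,0.637,0.014,-0.003,0.002,-0.000,0.330,-0.330,0.869,5.203,-12.558,2.255,-0.041
6,-0.237,0.348,-0.896,0.637,0.010,-0.002,0.001,-0.000,0.330,-0.330,0.869,5.292,-12.572,2.258,-0.042
7,-0.236,0.348,-0.896,0.637,0.007,-0.001,0.000,-0.000,0.330,-0.330,0.869,5.369,-12.584,2.261,-0.043
8,-0.236,0.348,-0.896,0.637,0.005,-0.001,0.000,-0.000,0.330,-0.330,0.869,5.433,-12.594,2.263,-0.045
9,-0.236,0.348,-0.896,0.637,0.003,-0.001,-0.000,-0.000,0.330,-0.330,0.869,5.488,-12.602,2.265,-0.046
10,-0.236,0.348,-0.896,0.637,0.001,-0.000,-0.000,-0.000,0.330,-0.330,0.869,5.534,-12.609,2.267,-0.046
11,-0.236,0.348,-0.896,0.637,-0.000,-0.000,-0.001,-0.000,0.330,-0.330,0.869,5.573,-12.615,2.268,-0.047
12,-0.236,0.348,-0.896,0.637,-0.001,0.000,-0.001,-0.000,0.330,-0.330,0.869,9.780,-79.083,22.877,2.404
13,-0.237,0.355,-0.836,0.634,-0.188,1.293,11.444,-0.486,0.325,-0.328,0.874,4.847,0.063,-1.406,-0.545
14,-0.239,0.364,-0.747,0.633,-0.170,0.616,6.657,0.249,0.316,-0.325,0.881,4.887,-1.867,-0.464,-0.511
15,-0.240,0.368,-0.695,0.637,-0.115,0.240,3.790,0.406,0.310,-0.324,0.885,4.927,-3.516,0.169,-0.433
16,-0.241,0.370,-0.666,0.641,-0.069,0.041,2.093,0.376,0.305,-0.323,0.888,4.999,-4.919,0.613,-0.355
17,-0.242,0.369,-0.651,0.644,-0.038,-0.055,1.099,0.291,0.302,-0.322,0.889,5.096,-6.118,0.936,-0.288
18,-0.242,0.369,-0.643,0.646,-0.021,-0.095,0.512,0.199,0.300,-0.322,0.890,5.204,-7.140,1.180,-0.233
19,-0.242,0.368,-0.639,0.648,-0.011,-0.106,0.162,0.118,0.298,-0.322,0.891,5.312,-8.008,1.371,-0.188
20,-0.242,0.367,-0.639,0.649,-0.006,-0.101,-0.044,0.051,0.297,-0.322,0.891,5.414,-8.745,1.522,-0.151
21,-0.243,0.366,-0.640,0.649,-0.005,-0.086,-0.154,0.005,0.297,-0.322,0.891,5.507,-9.372,1.642,-0.122
22,-0.243,0.365,-0.642,0.649,-0.004,-0.070,-0.222,-0.006,0.296,-0.323,0.891,5.589,-9.905,1.742,-0.101
23,-0.243,0.364,-0.644,0.649,-0.004,-0.054,-0.262,-0.009,0.296,-0.323,0.891,5.660,-10.358,1.825,-0.085
24,-0.243,0.364,-0.647,0.649,-0.004,-0.039,-0.285,-0.010,0.296,-0.323,0.891,5.720,-10.744,1.894,-0.072
25,-0.243,0.364,-0.650,0.649,-0.004,-0.026,-0.298,-0.010,0.297,-0.323,0.891,5.770,-11.071,1.952,-0.061
26,-0.243,0.363,-0.653,0.649,-0.005,-0.015,-0.305,-0.010,0.297,-0.324,0.890,5.812,-11.347,2.002,-0.052
27,-0.243,0.363,-0.656,0.649,-0.005,-0.006,-0.310,-0.011,0.298,-0.324,0.890,5.847,-11.580,2.043,-0.044
28,-0.243,0.363,-0.659,0.649,-0.005,0.001,-0.314,-0.011,0.298,-0.324,0.890,5.876,-11.775,2.078,-0.038
29,-0.243,0.363,-0.662,0.648,-0.004,0.006,-0.317,-0.011,0.299,-0.324,0.889,5.900,-11.938,2.108,-0.033
30,-0.243,0.363,-0.665,0.648,-0.004,0.010,-0.318,-0.011,0.299,-0.325,0.889,5.919,-12.075,2.133,-0.028
31,-0.243,0.363,-0.668,0.648,-0.004,0.013,-0.318,-0.011,0.300,-0.325,0.888,105.313,36.879,-4.399,-2.404
32,-0.239,0.363,-0.688,0.657,0.740,0.028,-3.328,1.646,0.302,-0.323,0.887,-13.002,-21.631,3.392,0.443
33,-0.233,0.364,-0.714,0.670,0.566,0.122,-2.086,1.045,0.306,-0.320,0.885,-10.140,-20.265,3.196,0.390
34,-0.228,0.366,-0.731,0.678,0.437,0.157,-1.343,0.636,0.309,-0.316,0.884,105.313,-19.711,4.517,-2.404
35,-0.220,0.365,-0.755,0.680,1.085,-0.252,-3.234,-0.272,0.313,-0.311,0.884,-27.239,-18.009,2.629,0.818
36,-0.210,0.363,-0.781,0.677,0.845,-0.110,-2.053,-0.276,0.317,-0.304,0.884,-22.266,-17.155,2.577,0.690
37,-0.203,0.363,-0.798,0.675,0.656,-0.029,-1.307,-0.252,0.320,-0.298,0.885,-18.042,-16.460,2.525,0.577
38,-0.197,0.363,-0.808,0.672,0.504,0.013,-0.845,-0.215,0.322,-0.293,0.885,-14.446,-15.881,2.481,0.480
39,-0.193,0.363,-0.815,0.670,0.379,0.031,-0.564,-0.174,0.324,-0.289,0.886,-11.382,-15.394,2.446,0.396
40,-0.189,0.363,-0.820,0.669,0.276,0.036,-0.390,-0.135,0.325,-0.286,0.886,-8.770,-14.985,2.418,0.323
41,-0.187,0.364,-0.823,0.668,0.192,0.034,-0.282,-0.101,0.326,-0.284,0.886,-6.543,-14.640,2.396,0.262
42,-0.186,0.364,-0.826,0.667,0.122,0.029,-0.215,-0.072,0.327,-0.283,0.886,-4.644,-14.348,2.379,0.210
43,-0.185,0.364,-0.828,0.666,0.064,0.022,-0.172,-0.050,0.328,-0.282,0.886,-3.026,-14.101,2.366,0.165
44,-0.184,0.364,-0.829,0.666,0.016,0.015,-0.143,-0.033,0.328,-0.281,0.886,-1.646,-13.891,2.355,0.128
45,-0.184,0.364,-0.830,0.665,-0.022,0.008,-0.123,-0.022,0.329,-0.282,0.886,,,,


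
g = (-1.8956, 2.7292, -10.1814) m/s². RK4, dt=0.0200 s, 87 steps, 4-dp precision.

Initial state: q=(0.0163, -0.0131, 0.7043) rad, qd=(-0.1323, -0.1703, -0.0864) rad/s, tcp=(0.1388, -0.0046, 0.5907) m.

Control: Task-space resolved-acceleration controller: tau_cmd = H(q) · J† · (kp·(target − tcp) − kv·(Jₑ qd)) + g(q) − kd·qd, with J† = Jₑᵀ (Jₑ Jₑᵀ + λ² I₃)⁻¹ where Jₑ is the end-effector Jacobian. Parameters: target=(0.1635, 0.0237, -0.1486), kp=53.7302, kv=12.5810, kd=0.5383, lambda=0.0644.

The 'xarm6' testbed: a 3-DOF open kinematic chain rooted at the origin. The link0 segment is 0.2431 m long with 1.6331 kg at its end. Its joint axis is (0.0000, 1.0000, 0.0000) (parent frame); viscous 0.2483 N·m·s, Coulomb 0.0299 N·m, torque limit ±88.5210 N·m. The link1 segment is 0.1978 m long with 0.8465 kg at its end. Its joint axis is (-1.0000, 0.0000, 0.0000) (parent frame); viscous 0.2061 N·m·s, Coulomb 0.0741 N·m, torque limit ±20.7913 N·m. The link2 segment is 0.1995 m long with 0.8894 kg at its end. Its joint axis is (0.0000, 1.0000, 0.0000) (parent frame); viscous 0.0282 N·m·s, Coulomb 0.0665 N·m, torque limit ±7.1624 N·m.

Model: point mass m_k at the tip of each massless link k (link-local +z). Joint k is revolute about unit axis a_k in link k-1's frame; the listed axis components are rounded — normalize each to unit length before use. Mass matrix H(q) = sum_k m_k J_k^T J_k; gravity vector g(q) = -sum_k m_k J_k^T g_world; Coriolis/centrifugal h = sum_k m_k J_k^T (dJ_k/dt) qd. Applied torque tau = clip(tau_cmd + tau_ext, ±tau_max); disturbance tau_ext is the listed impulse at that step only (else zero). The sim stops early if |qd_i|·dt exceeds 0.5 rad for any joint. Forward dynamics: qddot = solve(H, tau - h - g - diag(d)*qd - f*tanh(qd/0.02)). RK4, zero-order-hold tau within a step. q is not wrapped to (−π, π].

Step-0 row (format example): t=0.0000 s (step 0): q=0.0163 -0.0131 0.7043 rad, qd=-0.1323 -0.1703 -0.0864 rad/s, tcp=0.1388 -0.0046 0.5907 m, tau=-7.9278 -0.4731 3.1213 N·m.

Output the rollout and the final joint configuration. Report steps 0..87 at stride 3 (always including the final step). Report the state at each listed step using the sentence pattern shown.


t=0.0600 s (step 3): q=-0.0603 -0.0151 0.9960 rad, qd=-1.7042 0.0505 6.3483 rad/s, tcp=0.1340 -0.0046 0.5584 m, tau=1.6564 -0.9115 -0.8378 N·m.
t=0.1200 s (step 6): q=-0.1516 -0.0097 1.3628 rad, qd=-1.2429 0.1250 5.8714 rad/s, tcp=0.1202 -0.0023 0.5060 m, tau=6.7268 -0.8559 -0.9725 N·m.
t=0.1800 s (step 9): q=-0.2006 -0.0001 1.6988 rad, qd=-0.3562 0.1957 5.3502 rad/s, tcp=0.1111 -0.0000 0.4465 m, tau=8.0799 -0.7235 -1.5383 N·m.
t=0.2400 s (step 12): q=-0.1904 0.0143 2.0022 rad, qd=0.7179 0.2845 4.7618 rad/s, tcp=0.1103 0.0016 0.3853 m, tau=8.3162 -0.5866 -1.9663 N·m.
t=0.3000 s (step 15): q=-0.1122 0.0347 2.2672 rad, qd=1.9049 0.3926 4.0549 rad/s, tcp=0.1171 0.0024 0.3281 m, tau=8.0565 -0.4901 -2.0019 N·m.
t=0.3600 s (step 18): q=0.0394 0.0607 2.4874 rad, qd=3.1543 0.4535 3.2682 rad/s, tcp=0.1324 0.0024 0.2775 m, tau=7.0570 -0.4858 -1.5959 N·m.
t=0.4200 s (step 21): q=0.2656 0.0855 2.6604 rad, qd=4.3749 0.3384 2.4871 rad/s, tcp=0.1584 0.0018 0.2305 m, tau=4.5513 -0.5315 -0.8027 N·m.
t=0.4800 s (step 24): q=0.5590 0.0979 2.7883 rad, qd=5.3475 0.0609 1.7691 rad/s, tcp=0.1930 0.0010 0.1785 m, tau=-0.1793 -0.5049 0.2653 N·m.
t=0.5400 s (step 27): q=0.8946 0.0968 2.8751 rad, qd=5.7386 -0.0576 1.1252 rad/s, tcp=0.2266 0.0005 0.1145 m, tau=-6.5232 -0.4866 1.3942 N·m.
t=0.6000 s (step 30): q=1.2307 0.0915 2.9261 rad, qd=5.3629 -0.1107 0.5921 rad/s, tcp=0.2461 0.0003 0.0418 m, tau=-12.0305 -0.4442 2.2723 N·m.
t=0.6600 s (step 33): q=1.5258 0.0854 2.9503 rad, qd=4.4212 -0.0798 0.2466 rad/s, tcp=0.2465 0.0002 -0.0269 m, tau=-14.7187 -0.4278 2.6957 N·m.
t=0.7200 s (step 36): q=1.7578 0.0825 2.9598 rad, qd=3.3174 -0.0196 0.1002 rad/s, tcp=0.2337 0.0001 -0.0809 m, tau=-14.8337 -0.4305 2.7257 N·m.
t=0.7800 s (step 39): q=1.9267 0.0819 2.9649 rad, qd=2.3472 -0.0066 0.0818 rad/s, tcp=0.2170 0.0001 -0.1181 m, tau=-13.6731 -0.4155 2.5578 N·m.
t=0.8400 s (step 42): q=2.0446 0.0817 2.9706 rad, qd=1.6178 -0.0025 0.1144 rad/s, tcp=0.2019 0.0001 -0.1417 m, tau=-12.2703 -0.4033 2.3480 N·m.
t=0.9000 s (step 45): q=2.1257 0.0817 2.9786 rad, qd=1.1161 -0.0005 0.1535 rad/s, tcp=0.1904 0.0001 -0.1561 m, tau=-11.0932 -0.3957 2.1676 N·m.
t=0.9600 s (step 48): q=2.1822 0.0818 2.9888 rad, qd=0.7858 0.0001 0.1827 rad/s, tcp=0.1821 0.0001 -0.1648 m, tau=-10.2396 -0.3914 2.0322 N·m.
t=1.0200 s (step 51): q=2.2225 0.0818 3.0003 rad, qd=0.5711 -0.0000 0.1997 rad/s, tcp=0.1765 0.0000 -0.1700 m, tau=-9.6603 -0.3891 1.9352 N·m.
t=1.0800 s (step 54): q=2.2523 0.0818 3.0125 rad, qd=0.4296 -0.0004 0.2064 rad/s, tcp=0.1726 -0.0000 -0.1731 m, tau=-9.2775 -0.3880 1.8657 N·m.
t=1.1400 s (step 57): q=2.2750 0.0818 3.0248 rad, qd=0.3329 -0.0010 0.2052 rad/s, tcp=0.1700 -0.0000 -0.1749 m, tau=-9.0256 -0.3876 1.8147 N·m.
t=1.2000 s (step 60): q=2.2928 0.0817 3.0369 rad, qd=0.2629 -0.0015 0.1981 rad/s, tcp=0.1682 -0.0000 -0.1759 m, tau=-8.8587 -0.3875 1.7758 N·m.
t=1.2600 s (step 63): q=2.3069 0.0816 3.0485 rad, qd=0.2086 -0.0020 0.1866 rad/s, tcp=0.1671 -0.0001 -0.1764 m, tau=-8.7464 -0.3877 1.7450 N·m.
t=1.3200 s (step 66): q=2.3180 0.0814 3.0592 rad, qd=0.1637 -0.0025 0.1718 rad/s, tcp=0.1664 -0.0001 -0.1766 m, tau=-8.6695 -0.3879 1.7199 N·m.
t=1.3800 s (step 69): q=2.3266 0.0813 3.0690 rad, qd=0.1247 -0.0028 0.1548 rad/s, tcp=0.1661 -0.0001 -0.1765 m, tau=-8.6155 -0.3882 1.6993 N·m.
t=1.4400 s (step 72): q=2.3331 0.0811 3.0778 rad, qd=0.0900 -0.0031 0.1365 rad/s, tcp=0.1661 -0.0001 -0.1762 m, tau=-8.5765 -0.3885 1.6821 N·m.
t=1.5000 s (step 75): q=2.3375 0.0809 3.0854 rad, qd=0.0591 -0.0034 0.1177 rad/s, tcp=0.1663 -0.0001 -0.1758 m, tau=-8.5474 -0.3889 1.6681 N·m.
t=1.5600 s (step 78): q=2.3402 0.0807 3.0919 rad, qd=0.0322 -0.0035 0.0994 rad/s, tcp=0.1667 -0.0001 -0.1752 m, tau=-8.5257 -0.3893 1.6567 N·m.
t=1.6200 s (step 81): q=2.3415 0.0805 3.0973 rad, qd=0.0107 -0.0037 0.0833 rad/s, tcp=0.1672 -0.0001 -0.1746 m, tau=-8.5111 -0.3897 1.6472 N·m.
t=1.6800 s (step 84): q=2.3417 0.0802 3.1019 rad, qd=-0.0036 -0.0038 0.0707 rad/s, tcp=0.1678 -0.0001 -0.1740 m, tau=-8.5069 -0.3902 1.6392 N·m.
t=1.7400 s (step 87): q=2.3411 0.0800 3.1058 rad, qd=-0.0129 -0.0038 0.0596 rad/s, tcp=0.1684 -0.0001 -0.1733 m.
final q (rad): 2.3411 0.0800 3.1058


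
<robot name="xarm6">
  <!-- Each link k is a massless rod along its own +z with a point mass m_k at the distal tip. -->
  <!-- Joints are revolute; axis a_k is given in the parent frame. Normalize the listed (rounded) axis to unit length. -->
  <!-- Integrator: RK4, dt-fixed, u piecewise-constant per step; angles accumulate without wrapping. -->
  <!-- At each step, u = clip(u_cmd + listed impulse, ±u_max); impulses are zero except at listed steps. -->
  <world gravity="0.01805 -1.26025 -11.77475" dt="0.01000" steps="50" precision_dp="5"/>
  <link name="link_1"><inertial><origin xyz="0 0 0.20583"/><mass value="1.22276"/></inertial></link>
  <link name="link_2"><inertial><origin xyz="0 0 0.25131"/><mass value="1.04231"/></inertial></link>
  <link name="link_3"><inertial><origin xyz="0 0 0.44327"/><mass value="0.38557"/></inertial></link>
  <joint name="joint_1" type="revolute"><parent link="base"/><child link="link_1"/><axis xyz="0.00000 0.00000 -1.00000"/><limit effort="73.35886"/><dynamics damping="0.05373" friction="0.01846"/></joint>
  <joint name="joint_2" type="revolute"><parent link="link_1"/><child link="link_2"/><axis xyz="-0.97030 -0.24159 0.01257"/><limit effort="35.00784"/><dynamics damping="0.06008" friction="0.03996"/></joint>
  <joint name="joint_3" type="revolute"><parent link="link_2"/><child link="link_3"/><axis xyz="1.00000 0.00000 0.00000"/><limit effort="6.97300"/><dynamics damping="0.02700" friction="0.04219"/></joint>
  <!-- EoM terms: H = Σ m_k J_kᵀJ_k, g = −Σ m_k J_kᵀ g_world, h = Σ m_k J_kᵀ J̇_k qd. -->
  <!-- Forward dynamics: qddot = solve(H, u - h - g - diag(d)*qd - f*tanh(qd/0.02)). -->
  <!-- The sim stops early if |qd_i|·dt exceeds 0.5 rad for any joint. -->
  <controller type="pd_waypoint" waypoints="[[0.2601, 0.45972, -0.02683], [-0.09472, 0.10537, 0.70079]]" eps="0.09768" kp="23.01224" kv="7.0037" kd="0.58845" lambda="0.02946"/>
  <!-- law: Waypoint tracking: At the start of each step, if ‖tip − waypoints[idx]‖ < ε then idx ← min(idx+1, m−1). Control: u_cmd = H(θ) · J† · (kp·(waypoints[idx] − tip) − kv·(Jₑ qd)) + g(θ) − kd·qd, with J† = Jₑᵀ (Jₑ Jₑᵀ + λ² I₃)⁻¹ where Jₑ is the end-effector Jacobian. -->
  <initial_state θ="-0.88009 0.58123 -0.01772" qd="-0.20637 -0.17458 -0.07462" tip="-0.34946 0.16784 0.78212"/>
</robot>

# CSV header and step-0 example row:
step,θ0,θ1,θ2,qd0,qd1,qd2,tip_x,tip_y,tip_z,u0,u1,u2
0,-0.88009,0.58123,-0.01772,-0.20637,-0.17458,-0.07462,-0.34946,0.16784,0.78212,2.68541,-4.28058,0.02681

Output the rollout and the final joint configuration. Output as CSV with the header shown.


step,θ0,θ1,θ2,qd0,qd1,qd2,tip_x,tip_y,tip_z,u0,u1,u2
1,-0.88108,0.57827,-0.02070,0.00716,-0.41790,-0.52009,-0.34890,0.16750,0.78255,2.33423,-4.47650,0.35352
2,-0.88010,0.57302,-0.02770,0.18969,-0.63030,-0.88125,-0.34793,0.16830,0.78287,1.97859,-5.05118,0.60462
3,-0.87756,0.56545,-0.03853,0.31862,-0.88436,-1.28409,-0.34652,0.17000,0.78315,1.63672,-5.91383,0.86042
4,-0.87406,0.55492,-0.05391,0.38284,-1.22066,-1.79192,-0.34463,0.17242,0.78343,1.31890,-7.02863,1.15843
5,-0.87026,0.54049,-0.07507,0.37768,-1.66559,-2.43903,-0.34217,0.17538,0.78373,1.04236,-8.30545,1.51569
6,-0.86684,0.52103,-0.10341,0.30623,-2.22794,-3.22785,-0.33903,0.17868,0.78409,0.83993,-9.50562,1.92782
7,-0.86437,0.49548,-0.14007,0.18701,-2.88156,-4.10374,-0.33501,0.18212,0.78450,0.74910,-10.23065,2.35592
8,-0.86313,0.46332,-0.18528,0.06078,-3.55000,-4.93624,-0.32988,0.18548,0.78497,0.77395,-10.12593,2.71976
9,-0.86292,0.42496,-0.23774,-0.01661,-4.12454,-5.55642,-0.32343,0.18857,0.78549,0.85585,-9.18885,2.92526
10,-0.86301,0.38173,-0.29480,-0.00261,-4.52288,-5.85634,-0.31551,0.19125,0.78609,0.90911,-7.77302,2.92373
11,-0.86253,0.33547,-0.35333,0.10032,-4.73414,-5.85515,-0.30608,0.19350,0.78682,0.89108,-6.27434,2.74471
12,-0.86066,0.28784,-0.41080,0.27424,-4.79617,-5.64532,-0.29526,0.19535,0.78770,0.79469,-4.92043,2.45694
13,-0.85686,0.24007,-0.46565,0.48836,-4.76259,-5.33314,-0.28322,0.19686,0.78872,0.64213,-3.77833,2.13089
14,-0.85086,0.19290,-0.51725,0.71460,-4.67717,-4.99633,-0.27018,0.19809,0.78983,0.46075,-2.83522,1.81460
15,-0.84264,0.14670,-0.56558,0.93199,-4.56815,-4.67866,-0.25637,0.19909,0.79097,0.27305,-2.05469,1.53268
16,-0.83235,0.10162,-0.61093,1.12580,-4.45134,-4.39918,-0.24202,0.19986,0.79203,0.09519,-1.40067,1.29359
17,-0.82029,0.05772,-0.65369,1.28600,-4.33471,-4.16227,-0.22733,0.20036,0.79293,-0.06202,-0.84429,1.09672
18,-0.80682,0.01496,-0.69428,1.40626,-4.22167,-3.96474,-0.21250,0.20055,0.79361,-0.19193,-0.36423,0.93720
19,-0.79235,-0.02669,-0.73307,1.48367,-4.11322,-3.80008,-0.19770,0.20040,0.79402,-0.29124,0.05471,0.80863
20,-0.77732,-0.06727,-0.77034,1.51881,-4.00909,-3.66088,-0.18310,0.19986,0.79411,-0.35953,0.42317,0.70460
21,-0.76212,-0.10684,-0.80631,1.51566,-3.90844,-3.54023,-0.16884,0.19890,0.79387,-0.39890,0.74867,0.61950
22,-0.74711,-0.14541,-0.84115,1.48111,-3.81022,-3.43247,-0.15501,0.19751,0.79330,-0.41331,1.03670,0.54889
23,-0.73256,-0.18301,-0.87496,1.42406,-3.71349,-3.33356,-0.14171,0.19573,0.79241,-0.40792,1.29153,0.48958
24,-0.71864,-0.21964,-0.90781,1.35413,-3.61754,-3.24105,-0.12898,0.19357,0.79121,-0.38813,1.51683,0.43953
25,-0.70545,-0.25532,-0.93976,1.28038,-3.52195,-3.15381,-0.11685,0.19110,0.78971,-0.35883,1.71602,0.39758
26,-0.69298,-0.29005,-0.97087,1.21043,-3.42657,-3.07161,-0.10534,0.18838,0.78794,-0.32388,1.89242,0.36313
27,-0.68117,-0.32382,-1.00118,1.14994,-3.33141,-2.99470,-0.09443,0.18546,0.78591,-0.28586,2.04925,0.33582
28,-0.66990,-0.35665,-1.03076,1.10268,-3.23657,-2.92342,-0.08411,0.18242,0.78363,-0.24618,2.18954,0.31535
29,-0.65902,-0.38853,-1.05965,1.07077,-3.14212,-2.85799,-0.07435,0.17931,0.78111,-0.20533,2.31604,0.30130
30,-0.64838,-0.41947,-1.08791,1.05518,-3.04808,-2.79844,-0.06513,0.17619,0.77838,-0.16322,2.43120,0.29316
31,-0.63782,-0.44947,-1.11561,1.05605,-2.95439,-2.74459,-0.05642,0.17310,0.77543,-0.11949,2.53706,0.29032
32,-0.62717,-0.47853,-1.14280,1.07306,-2.86089,-2.69610,-0.04820,0.17007,0.77228,-0.07375,2.63532,0.29210
33,-0.61627,-0.50666,-1.16953,1.10560,-2.76739,-2.65254,-0.04044,0.16715,0.76894,-0.02575,2.72731,0.29783
34,-0.60497,-0.53386,-1.19584,1.15292,-2.67367,-2.61344,-0.03311,0.16436,0.76541,0.02451,2.81404,0.30686
35,-0.59313,-0.56011,-1.22179,1.21412,-2.57947,-2.57833,-0.02620,0.16171,0.76171,0.07669,2.89623,0.31861
36,-0.58061,-0.58542,-1.24740,1.28817,-2.48461,-2.54677,-0.01968,0.15922,0.75783,0.13014,2.97434,0.33256
37,-0.56729,-0.60978,-1.27271,1.37392,-2.38888,-2.51836,-0.01355,0.15692,0.75380,0.18384,3.04860,0.34829
38,-0.55306,-0.63318,-1.29776,1.47001,-2.29219,-2.49273,-0.00777,0.15480,0.74961,0.23644,3.11904,0.36546
39,-0.53782,-0.65560,-1.32256,1.57489,-2.19446,-2.46959,-0.00233,0.15288,0.74528,0.28636,3.18553,0.38380
40,-0.52151,-0.67705,-1.34714,1.68678,-2.09571,-2.44865,0.00279,0.15117,0.74081,0.33182,3.24780,0.40314
41,-0.50405,-0.69750,-1.37152,1.80368,-1.99602,-2.42965,0.00760,0.14968,0.73620,0.37101,3.30546,0.42333
42,-0.48540,-0.71695,-1.39572,1.92336,-1.89555,-2.41236,0.01212,0.14840,0.73146,0.40215,3.35809,0.44433
43,-0.46556,-0.73539,-1.41975,2.04345,-1.79450,-2.39654,0.01637,0.14736,0.72659,0.42370,3.40519,0.46612
44,-0.44453,-0.75282,-1.44363,2.16148,-1.69311,-2.38197,0.02037,0.14655,0.72159,0.43444,3.44630,0.48873
45,-0.42234,-0.76924,-1.46738,2.27493,-1.59168,-2.36839,0.02414,0.14597,0.71647,0.43361,3.48099,0.51222
46,-0.39905,-0.78465,-1.49099,2.38137,-1.49049,-2.35556,0.02770,0.14565,0.71123,0.42098,3.50889,0.53667
47,-0.37475,-0.79904,-1.51447,2.47856,-1.38981,-2.34322,0.03107,0.14557,0.70586,0.39687,3.52975,0.56219
48,-0.34953,-0.81244,-1.53784,2.56449,-1.28989,-2.33110,0.03426,0.14574,0.70037,0.36217,3.54341,0.58886
49,-0.32352,-0.82484,-1.56108,2.63751,-1.19095,-2.31892,0.03730,0.14617,0.69476,0.31822,3.54982,0.61679
50,-0.29685,-0.83626,-1.58420,2.69639,-1.09314,-2.30643,0.04020,0.14685,0.68902,,,
# final θ (rad): -0.29685 -0.83626 -1.58420
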